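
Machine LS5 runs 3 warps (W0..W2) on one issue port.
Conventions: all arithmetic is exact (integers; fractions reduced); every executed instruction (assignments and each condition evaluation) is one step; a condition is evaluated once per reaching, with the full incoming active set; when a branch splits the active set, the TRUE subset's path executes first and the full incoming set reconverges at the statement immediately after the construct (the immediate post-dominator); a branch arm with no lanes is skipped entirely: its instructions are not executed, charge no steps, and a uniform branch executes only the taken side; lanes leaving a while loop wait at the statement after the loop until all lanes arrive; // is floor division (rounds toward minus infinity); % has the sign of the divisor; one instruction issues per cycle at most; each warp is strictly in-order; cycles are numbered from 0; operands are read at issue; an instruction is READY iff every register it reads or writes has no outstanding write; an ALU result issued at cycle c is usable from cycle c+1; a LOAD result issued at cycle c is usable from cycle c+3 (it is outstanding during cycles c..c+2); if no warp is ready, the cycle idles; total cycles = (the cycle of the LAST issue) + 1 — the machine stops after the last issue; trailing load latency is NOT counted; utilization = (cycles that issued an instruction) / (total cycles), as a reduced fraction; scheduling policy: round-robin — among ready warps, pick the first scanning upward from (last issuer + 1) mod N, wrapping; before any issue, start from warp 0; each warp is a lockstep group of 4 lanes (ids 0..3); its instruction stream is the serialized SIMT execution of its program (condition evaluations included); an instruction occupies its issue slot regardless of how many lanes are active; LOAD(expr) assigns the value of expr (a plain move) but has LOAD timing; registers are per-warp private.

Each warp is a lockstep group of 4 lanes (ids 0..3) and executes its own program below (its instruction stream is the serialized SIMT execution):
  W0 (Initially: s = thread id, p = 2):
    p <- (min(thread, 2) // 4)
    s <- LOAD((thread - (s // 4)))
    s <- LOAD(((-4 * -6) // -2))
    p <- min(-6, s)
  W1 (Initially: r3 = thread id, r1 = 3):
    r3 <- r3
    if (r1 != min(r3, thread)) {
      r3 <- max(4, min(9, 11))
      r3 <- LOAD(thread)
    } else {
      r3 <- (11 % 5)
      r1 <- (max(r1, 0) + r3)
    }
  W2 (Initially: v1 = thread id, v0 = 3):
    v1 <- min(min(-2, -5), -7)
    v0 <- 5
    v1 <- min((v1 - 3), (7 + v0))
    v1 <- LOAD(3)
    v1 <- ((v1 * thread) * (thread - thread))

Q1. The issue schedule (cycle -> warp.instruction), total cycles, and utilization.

cycle 0: W0.I0
cycle 1: W1.I0
cycle 2: W2.I0
cycle 3: W0.I1
cycle 4: W1.I1
cycle 5: W2.I1
cycle 6: W0.I2
cycle 7: W1.I2
cycle 8: W2.I2
cycle 9: W0.I3
cycle 10: W1.I3
cycle 11: W2.I3
cycle 12: idle
cycle 13: W1.I4
cycle 14: W2.I4
cycle 15: W1.I5

Answer: 16 cycles, utilization 15/16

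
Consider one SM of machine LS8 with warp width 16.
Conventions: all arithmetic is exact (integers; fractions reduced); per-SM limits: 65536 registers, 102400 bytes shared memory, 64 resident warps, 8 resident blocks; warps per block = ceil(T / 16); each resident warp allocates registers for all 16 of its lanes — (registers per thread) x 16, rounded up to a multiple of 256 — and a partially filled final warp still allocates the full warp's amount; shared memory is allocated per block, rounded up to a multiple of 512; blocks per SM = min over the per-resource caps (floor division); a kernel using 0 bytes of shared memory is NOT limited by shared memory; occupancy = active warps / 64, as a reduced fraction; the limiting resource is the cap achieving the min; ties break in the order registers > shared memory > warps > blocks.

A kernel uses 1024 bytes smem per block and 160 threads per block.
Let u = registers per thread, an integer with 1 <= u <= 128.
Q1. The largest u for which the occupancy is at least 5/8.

Answer: u = 96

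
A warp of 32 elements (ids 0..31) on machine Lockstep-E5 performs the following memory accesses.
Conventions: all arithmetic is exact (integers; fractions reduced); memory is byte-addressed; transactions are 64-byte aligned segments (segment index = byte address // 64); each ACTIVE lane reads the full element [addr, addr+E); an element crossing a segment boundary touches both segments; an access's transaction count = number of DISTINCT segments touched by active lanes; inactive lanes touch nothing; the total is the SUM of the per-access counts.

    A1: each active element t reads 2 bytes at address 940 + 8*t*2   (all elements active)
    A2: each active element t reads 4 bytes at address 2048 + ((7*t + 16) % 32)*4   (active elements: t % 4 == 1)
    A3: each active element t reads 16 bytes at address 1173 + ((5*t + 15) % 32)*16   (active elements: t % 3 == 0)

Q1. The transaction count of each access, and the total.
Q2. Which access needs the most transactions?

A1: 9 transactions
A2: 2 transactions
A3: 8 transactions

Answer: 9,2,8; total 19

Answer: A1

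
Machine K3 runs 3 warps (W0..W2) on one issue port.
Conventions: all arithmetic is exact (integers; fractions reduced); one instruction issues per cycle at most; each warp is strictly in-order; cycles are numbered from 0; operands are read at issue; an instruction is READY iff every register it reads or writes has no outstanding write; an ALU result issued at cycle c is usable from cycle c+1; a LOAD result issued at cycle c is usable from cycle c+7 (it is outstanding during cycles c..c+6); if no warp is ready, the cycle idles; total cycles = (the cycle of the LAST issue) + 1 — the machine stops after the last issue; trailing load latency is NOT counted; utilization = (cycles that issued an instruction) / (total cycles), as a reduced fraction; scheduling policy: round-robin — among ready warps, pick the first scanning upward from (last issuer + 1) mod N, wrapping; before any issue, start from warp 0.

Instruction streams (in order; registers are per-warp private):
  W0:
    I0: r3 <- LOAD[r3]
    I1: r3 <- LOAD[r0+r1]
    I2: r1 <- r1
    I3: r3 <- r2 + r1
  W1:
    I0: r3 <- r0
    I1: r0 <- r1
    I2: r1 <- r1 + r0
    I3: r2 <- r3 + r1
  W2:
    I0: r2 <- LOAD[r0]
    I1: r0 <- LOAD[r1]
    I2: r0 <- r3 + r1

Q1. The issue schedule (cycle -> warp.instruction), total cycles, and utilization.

cycle 0: W0.I0
cycle 1: W1.I0
cycle 2: W2.I0
cycle 3: W1.I1
cycle 4: W2.I1
cycle 5: W1.I2
cycle 6: W1.I3
cycle 7: W0.I1
cycle 8: W0.I2
cycle 9: idle
cycle 10: idle
cycle 11: W2.I2
cycle 12: idle
cycle 13: idle
cycle 14: W0.I3

Answer: 15 cycles, utilization 11/15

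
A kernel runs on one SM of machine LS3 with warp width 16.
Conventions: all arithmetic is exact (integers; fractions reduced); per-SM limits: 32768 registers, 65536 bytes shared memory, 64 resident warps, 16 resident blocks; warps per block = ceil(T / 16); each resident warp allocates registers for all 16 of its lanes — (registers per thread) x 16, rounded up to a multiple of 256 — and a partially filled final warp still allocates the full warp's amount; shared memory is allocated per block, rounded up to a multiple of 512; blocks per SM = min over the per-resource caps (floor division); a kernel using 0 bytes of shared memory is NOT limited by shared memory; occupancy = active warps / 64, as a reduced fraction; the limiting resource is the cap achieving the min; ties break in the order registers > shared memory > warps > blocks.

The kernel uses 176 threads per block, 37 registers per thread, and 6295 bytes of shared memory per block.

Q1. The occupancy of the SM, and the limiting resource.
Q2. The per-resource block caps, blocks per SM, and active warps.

Answer: occupancy 33/64, limited by registers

registers: 3 blocks
shared memory: 9 blocks
warps: 5 blocks
blocks: 16 blocks

Answer: 3 blocks, 33 active warps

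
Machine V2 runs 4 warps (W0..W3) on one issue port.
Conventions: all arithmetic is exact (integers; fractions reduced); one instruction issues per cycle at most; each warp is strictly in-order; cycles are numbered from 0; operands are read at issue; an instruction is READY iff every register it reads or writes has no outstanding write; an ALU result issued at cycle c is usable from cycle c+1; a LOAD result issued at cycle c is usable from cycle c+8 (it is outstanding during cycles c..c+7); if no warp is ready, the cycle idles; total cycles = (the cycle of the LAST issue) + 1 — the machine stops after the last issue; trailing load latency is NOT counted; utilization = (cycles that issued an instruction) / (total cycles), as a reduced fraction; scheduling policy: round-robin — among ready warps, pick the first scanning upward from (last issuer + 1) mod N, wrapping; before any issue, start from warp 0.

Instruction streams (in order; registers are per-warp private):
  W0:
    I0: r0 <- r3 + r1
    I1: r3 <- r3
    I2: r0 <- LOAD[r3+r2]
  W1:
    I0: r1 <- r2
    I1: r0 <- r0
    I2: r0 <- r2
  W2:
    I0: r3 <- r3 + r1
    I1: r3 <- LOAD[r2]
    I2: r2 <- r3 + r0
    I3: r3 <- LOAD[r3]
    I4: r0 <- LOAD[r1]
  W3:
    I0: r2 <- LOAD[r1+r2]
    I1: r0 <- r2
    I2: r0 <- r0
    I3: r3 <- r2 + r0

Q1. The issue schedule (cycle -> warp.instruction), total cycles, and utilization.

cycle 0: W0.I0
cycle 1: W1.I0
cycle 2: W2.I0
cycle 3: W3.I0
cycle 4: W0.I1
cycle 5: W1.I1
cycle 6: W2.I1
cycle 7: W0.I2
cycle 8: W1.I2
cycle 9: idle
cycle 10: idle
cycle 11: W3.I1
cycle 12: W3.I2
cycle 13: W3.I3
cycle 14: W2.I2
cycle 15: W2.I3
cycle 16: W2.I4

Answer: 17 cycles, utilization 15/17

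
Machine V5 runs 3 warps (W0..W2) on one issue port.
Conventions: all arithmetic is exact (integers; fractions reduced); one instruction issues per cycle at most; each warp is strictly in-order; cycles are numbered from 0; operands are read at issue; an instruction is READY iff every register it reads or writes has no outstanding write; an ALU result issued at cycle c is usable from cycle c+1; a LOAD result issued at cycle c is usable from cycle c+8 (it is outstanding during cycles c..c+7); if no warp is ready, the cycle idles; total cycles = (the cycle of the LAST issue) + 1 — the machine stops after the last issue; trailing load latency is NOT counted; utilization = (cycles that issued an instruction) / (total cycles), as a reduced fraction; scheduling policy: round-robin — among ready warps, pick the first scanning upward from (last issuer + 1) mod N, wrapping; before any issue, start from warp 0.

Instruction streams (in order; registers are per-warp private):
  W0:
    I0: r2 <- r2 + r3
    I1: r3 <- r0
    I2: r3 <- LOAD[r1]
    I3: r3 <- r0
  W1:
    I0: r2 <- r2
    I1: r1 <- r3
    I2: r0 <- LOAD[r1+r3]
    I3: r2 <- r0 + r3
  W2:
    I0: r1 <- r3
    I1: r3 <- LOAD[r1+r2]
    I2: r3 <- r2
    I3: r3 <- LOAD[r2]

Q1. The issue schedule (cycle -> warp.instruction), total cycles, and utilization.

cycle 0: W0.I0
cycle 1: W1.I0
cycle 2: W2.I0
cycle 3: W0.I1
cycle 4: W1.I1
cycle 5: W2.I1
cycle 6: W0.I2
cycle 7: W1.I2
cycle 8: idle
cycle 9: idle
cycle 10: idle
cycle 11: idle
cycle 12: idle
cycle 13: W2.I2
cycle 14: W0.I3
cycle 15: W1.I3
cycle 16: W2.I3

Answer: 17 cycles, utilization 12/17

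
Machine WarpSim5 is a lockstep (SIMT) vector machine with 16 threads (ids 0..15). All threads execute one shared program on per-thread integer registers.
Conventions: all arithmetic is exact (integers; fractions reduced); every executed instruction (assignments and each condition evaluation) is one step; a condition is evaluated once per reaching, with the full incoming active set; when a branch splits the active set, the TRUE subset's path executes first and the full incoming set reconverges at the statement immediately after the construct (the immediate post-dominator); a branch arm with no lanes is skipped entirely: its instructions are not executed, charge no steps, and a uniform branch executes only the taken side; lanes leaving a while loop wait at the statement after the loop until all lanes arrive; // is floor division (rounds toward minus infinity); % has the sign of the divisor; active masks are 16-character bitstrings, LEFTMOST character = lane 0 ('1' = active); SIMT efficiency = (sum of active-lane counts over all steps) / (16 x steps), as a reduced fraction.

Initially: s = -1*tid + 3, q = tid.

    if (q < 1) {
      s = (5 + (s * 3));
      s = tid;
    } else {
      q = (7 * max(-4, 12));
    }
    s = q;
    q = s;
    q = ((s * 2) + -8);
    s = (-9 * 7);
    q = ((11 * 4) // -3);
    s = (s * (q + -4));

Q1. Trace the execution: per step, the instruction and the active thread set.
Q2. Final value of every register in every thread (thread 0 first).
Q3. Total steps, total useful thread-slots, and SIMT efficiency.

step 0: eval (q < 1)                 1111111111111111
step 1: s <- (5 + (s * 3))           1000000000000000
step 2: s <- tid                     1000000000000000
step 3: q <- (7 * max(-4, 12))       0111111111111111
step 4: s <- q                       1111111111111111
step 5: q <- s                       1111111111111111
step 6: q <- ((s * 2) + -8)          1111111111111111
step 7: s <- (-9 * 7)                1111111111111111
step 8: q <- ((11 * 4) // -3)        1111111111111111
step 9: s <- (s * (q + -4))          1111111111111111

Answer: 10 steps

s: 1197,1197,1197,1197,1197,1197,1197,1197,1197,1197,1197,1197,1197,1197,1197,1197
q: -15,-15,-15,-15,-15,-15,-15,-15,-15,-15,-15,-15,-15,-15,-15,-15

steps = 10; useful = 129; efficiency = 129/160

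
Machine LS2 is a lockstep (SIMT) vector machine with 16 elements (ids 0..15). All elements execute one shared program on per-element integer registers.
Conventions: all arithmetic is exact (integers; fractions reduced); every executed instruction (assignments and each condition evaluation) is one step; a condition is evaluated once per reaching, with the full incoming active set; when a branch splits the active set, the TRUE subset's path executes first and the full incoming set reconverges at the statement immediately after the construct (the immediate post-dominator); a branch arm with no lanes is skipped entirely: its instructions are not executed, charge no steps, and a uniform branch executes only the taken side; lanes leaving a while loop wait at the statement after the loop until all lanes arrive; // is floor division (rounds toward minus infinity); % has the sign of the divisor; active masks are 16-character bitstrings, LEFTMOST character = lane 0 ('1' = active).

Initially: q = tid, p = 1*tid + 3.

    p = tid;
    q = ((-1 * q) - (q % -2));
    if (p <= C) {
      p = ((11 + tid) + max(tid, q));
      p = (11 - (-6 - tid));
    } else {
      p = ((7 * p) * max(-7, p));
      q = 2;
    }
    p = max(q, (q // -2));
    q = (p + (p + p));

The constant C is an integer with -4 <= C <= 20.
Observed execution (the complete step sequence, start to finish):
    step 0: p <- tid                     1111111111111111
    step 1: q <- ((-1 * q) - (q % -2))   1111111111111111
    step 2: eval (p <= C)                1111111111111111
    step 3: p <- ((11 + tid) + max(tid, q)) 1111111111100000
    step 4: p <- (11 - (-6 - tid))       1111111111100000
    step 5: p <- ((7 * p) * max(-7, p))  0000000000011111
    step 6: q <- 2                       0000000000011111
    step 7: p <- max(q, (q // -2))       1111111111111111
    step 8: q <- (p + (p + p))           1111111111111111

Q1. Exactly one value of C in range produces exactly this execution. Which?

Answer: C = 10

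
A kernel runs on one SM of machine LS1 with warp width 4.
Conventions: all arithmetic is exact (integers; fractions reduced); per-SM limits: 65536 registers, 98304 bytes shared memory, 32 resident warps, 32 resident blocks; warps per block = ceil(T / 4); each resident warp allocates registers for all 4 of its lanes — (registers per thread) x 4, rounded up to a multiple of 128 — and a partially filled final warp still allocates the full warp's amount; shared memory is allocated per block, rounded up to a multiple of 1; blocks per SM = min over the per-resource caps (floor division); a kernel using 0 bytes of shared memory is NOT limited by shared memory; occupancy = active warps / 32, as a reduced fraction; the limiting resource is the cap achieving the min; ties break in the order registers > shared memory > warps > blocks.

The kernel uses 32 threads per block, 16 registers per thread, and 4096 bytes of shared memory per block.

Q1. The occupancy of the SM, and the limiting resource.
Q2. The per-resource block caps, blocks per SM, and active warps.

Answer: occupancy 1, limited by warps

registers: 64 blocks
shared memory: 24 blocks
warps: 4 blocks
blocks: 32 blocks

Answer: 4 blocks, 32 active warps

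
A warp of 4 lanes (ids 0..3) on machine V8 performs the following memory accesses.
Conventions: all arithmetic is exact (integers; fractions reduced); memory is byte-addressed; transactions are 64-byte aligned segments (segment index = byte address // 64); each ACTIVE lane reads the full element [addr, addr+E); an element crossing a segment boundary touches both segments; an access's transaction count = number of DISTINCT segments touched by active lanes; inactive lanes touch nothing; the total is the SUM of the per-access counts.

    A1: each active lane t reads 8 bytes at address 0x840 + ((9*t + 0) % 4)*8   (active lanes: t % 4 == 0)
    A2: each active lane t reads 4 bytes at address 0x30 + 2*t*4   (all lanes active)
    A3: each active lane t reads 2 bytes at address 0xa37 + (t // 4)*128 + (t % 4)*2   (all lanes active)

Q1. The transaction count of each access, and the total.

A1: 1 transaction
A2: 2 transactions
A3: 1 transaction

Answer: 1,2,1; total 4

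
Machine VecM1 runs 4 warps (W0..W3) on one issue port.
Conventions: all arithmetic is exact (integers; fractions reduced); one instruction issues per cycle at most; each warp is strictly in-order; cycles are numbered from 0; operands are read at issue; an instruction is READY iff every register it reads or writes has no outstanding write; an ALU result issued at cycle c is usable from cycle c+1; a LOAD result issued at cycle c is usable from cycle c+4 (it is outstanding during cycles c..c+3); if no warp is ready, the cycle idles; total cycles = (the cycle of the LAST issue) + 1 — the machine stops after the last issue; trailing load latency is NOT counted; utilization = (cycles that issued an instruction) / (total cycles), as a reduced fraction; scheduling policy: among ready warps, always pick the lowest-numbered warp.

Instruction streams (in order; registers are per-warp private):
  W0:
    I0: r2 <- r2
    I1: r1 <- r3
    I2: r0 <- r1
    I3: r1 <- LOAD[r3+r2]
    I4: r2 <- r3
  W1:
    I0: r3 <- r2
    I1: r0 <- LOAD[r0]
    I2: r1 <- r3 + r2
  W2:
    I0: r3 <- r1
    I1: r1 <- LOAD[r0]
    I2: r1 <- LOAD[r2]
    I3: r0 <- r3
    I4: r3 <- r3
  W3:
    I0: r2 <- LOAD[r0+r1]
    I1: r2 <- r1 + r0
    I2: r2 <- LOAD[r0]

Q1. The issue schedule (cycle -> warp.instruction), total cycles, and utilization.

cycle 0: W0.I0
cycle 1: W0.I1
cycle 2: W0.I2
cycle 3: W0.I3
cycle 4: W0.I4
cycle 5: W1.I0
cycle 6: W1.I1
cycle 7: W1.I2
cycle 8: W2.I0
cycle 9: W2.I1
cycle 10: W3.I0
cycle 11: idle
cycle 12: idle
cycle 13: W2.I2
cycle 14: W2.I3
cycle 15: W2.I4
cycle 16: W3.I1
cycle 17: W3.I2

Answer: 18 cycles, utilization 8/9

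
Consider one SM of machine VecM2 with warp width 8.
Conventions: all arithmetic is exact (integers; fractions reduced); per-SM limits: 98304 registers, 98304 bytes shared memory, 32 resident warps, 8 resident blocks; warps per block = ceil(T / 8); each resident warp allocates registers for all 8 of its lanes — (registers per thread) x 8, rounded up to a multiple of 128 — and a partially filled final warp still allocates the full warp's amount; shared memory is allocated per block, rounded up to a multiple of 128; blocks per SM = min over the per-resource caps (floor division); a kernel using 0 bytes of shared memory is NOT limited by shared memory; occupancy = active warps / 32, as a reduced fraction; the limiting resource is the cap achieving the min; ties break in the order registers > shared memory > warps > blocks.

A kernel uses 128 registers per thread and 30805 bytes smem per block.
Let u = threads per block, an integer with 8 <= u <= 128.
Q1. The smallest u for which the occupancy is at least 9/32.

Answer: u = 17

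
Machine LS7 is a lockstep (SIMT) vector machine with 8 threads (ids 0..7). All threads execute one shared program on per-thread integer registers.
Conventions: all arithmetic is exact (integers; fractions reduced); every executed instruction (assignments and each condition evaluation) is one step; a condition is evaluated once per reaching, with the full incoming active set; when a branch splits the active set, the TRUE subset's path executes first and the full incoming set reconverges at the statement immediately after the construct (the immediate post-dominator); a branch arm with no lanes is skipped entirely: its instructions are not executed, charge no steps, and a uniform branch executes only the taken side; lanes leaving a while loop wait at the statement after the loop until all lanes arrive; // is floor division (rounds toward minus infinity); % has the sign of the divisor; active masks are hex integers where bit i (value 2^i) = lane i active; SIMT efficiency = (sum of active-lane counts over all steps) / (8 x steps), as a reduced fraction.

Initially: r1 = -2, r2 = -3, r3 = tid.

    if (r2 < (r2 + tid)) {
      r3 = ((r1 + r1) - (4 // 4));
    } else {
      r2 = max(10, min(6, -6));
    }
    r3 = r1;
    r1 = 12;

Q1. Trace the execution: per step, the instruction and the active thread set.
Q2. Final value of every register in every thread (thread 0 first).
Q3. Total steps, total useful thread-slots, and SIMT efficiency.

step 0: eval (r2 < (r2 + tid))       0xff
step 1: r3 <- ((r1 + r1) - (4 // 4)) 0xfe
step 2: r2 <- max(10, min(6, -6))    0x01
step 3: r3 <- r1                     0xff
step 4: r1 <- 12                     0xff

Answer: 5 steps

r1: 12,12,12,12,12,12,12,12
r2: 10,-3,-3,-3,-3,-3,-3,-3
r3: -2,-2,-2,-2,-2,-2,-2,-2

steps = 5; useful = 32; efficiency = 32/40 = 4/5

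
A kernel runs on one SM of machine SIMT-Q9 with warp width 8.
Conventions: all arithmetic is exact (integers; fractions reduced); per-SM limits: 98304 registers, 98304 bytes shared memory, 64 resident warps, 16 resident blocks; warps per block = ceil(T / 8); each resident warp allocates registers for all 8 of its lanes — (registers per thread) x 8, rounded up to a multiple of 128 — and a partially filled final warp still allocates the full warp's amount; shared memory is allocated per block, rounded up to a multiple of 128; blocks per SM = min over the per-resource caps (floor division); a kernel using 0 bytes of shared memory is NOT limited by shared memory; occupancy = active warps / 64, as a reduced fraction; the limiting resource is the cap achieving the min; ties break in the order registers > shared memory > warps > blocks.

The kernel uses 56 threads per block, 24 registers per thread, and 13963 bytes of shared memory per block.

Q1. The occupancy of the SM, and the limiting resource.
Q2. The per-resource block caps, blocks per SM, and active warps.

Answer: occupancy 21/32, limited by shared memory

registers: 54 blocks
shared memory: 6 blocks
warps: 9 blocks
blocks: 16 blocks

Answer: 6 blocks, 42 active warps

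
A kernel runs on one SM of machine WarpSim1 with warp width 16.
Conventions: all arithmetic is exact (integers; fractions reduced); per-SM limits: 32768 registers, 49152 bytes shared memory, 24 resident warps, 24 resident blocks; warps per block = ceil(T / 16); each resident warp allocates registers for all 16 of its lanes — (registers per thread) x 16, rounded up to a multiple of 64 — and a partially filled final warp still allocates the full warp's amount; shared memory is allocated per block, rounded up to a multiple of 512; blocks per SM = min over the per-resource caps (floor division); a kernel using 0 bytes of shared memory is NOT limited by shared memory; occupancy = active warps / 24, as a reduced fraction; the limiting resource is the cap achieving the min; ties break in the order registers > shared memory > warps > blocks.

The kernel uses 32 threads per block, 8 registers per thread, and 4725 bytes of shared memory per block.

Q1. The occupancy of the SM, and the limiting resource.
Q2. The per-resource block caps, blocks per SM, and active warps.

Answer: occupancy 3/4, limited by shared memory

registers: 128 blocks
shared memory: 9 blocks
warps: 12 blocks
blocks: 24 blocks

Answer: 9 blocks, 18 active warps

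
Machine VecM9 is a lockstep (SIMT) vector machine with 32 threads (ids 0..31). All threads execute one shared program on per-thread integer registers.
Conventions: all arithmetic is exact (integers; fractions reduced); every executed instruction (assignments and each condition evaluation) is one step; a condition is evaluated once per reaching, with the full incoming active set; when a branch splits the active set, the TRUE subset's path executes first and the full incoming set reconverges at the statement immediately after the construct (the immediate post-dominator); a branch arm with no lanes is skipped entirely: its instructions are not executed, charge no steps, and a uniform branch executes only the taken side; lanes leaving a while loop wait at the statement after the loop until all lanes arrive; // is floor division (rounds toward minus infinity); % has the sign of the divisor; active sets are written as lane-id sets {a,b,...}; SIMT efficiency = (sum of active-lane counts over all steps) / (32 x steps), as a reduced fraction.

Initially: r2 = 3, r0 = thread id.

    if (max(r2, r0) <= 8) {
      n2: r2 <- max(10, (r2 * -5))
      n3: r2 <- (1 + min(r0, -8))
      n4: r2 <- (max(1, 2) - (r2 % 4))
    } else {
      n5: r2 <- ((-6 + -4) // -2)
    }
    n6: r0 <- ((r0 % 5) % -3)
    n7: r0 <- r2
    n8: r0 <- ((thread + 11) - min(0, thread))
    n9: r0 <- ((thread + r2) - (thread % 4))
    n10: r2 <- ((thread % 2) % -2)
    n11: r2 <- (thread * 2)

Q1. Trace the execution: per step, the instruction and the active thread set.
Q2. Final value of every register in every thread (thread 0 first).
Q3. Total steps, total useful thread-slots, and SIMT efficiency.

step 0: eval (max(r2, r0) <= 8)      {0,1,2,3,4,5,6,7,8,9,10,11,12,13,14,15,16,17,18,19,20,21,22,23,24,25,26,27,28,29,30,31}
step 1: r2 <- max(10, (r2 * -5))     {0,1,2,3,4,5,6,7,8}
step 2: r2 <- (1 + min(r0, -8))      {0,1,2,3,4,5,6,7,8}
step 3: r2 <- (max(1, 2) - (r2 % 4)) {0,1,2,3,4,5,6,7,8}
step 4: r2 <- ((-6 + -4) // -2)      {9,10,11,12,13,14,15,16,17,18,19,20,21,22,23,24,25,26,27,28,29,30,31}
step 5: r0 <- ((r0 % 5) % -3)        {0,1,2,3,4,5,6,7,8,9,10,11,12,13,14,15,16,17,18,19,20,21,22,23,24,25,26,27,28,29,30,31}
step 6: r0 <- r2                     {0,1,2,3,4,5,6,7,8,9,10,11,12,13,14,15,16,17,18,19,20,21,22,23,24,25,26,27,28,29,30,31}
step 7: r0 <- ((thread + 11) - min(0, thread)) {0,1,2,3,4,5,6,7,8,9,10,11,12,13,14,15,16,17,18,19,20,21,22,23,24,25,26,27,28,29,30,31}
step 8: r0 <- ((thread + r2) - (thread % 4)) {0,1,2,3,4,5,6,7,8,9,10,11,12,13,14,15,16,17,18,19,20,21,22,23,24,25,26,27,28,29,30,31}
step 9: r2 <- ((thread % 2) % -2)    {0,1,2,3,4,5,6,7,8,9,10,11,12,13,14,15,16,17,18,19,20,21,22,23,24,25,26,27,28,29,30,31}
step 10: r2 <- (thread * 2)           {0,1,2,3,4,5,6,7,8,9,10,11,12,13,14,15,16,17,18,19,20,21,22,23,24,25,26,27,28,29,30,31}

Answer: 11 steps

r2: 0,2,4,6,8,10,12,14,16,18,20,22,24,26,28,30,32,34,36,38,40,42,44,46,48,50,52,54,56,58,60,62
r0: 1,1,1,1,5,5,5,5,9,13,13,13,17,17,17,17,21,21,21,21,25,25,25,25,29,29,29,29,33,33,33,33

steps = 11; useful = 274; efficiency = 274/352 = 137/176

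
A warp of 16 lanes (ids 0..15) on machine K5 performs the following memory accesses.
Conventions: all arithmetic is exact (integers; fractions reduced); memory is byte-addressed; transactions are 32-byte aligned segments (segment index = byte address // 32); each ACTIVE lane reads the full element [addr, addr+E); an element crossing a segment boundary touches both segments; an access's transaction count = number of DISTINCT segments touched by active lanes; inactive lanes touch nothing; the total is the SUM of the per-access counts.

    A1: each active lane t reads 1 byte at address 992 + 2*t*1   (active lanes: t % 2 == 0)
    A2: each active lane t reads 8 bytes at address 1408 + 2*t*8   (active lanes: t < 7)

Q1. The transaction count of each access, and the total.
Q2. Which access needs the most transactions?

A1: 1 transaction
A2: 4 transactions

Answer: 1,4; total 5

Answer: A2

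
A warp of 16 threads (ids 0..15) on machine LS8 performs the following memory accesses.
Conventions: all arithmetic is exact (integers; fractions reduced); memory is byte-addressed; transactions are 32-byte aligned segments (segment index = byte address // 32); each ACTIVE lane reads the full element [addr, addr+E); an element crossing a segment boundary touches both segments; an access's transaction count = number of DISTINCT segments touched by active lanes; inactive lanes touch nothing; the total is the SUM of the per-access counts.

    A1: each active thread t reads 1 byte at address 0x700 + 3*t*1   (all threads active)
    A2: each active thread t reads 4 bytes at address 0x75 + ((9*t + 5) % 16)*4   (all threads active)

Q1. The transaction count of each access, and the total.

A1: 2 transactions
A2: 3 transactions

Answer: 2,3; total 5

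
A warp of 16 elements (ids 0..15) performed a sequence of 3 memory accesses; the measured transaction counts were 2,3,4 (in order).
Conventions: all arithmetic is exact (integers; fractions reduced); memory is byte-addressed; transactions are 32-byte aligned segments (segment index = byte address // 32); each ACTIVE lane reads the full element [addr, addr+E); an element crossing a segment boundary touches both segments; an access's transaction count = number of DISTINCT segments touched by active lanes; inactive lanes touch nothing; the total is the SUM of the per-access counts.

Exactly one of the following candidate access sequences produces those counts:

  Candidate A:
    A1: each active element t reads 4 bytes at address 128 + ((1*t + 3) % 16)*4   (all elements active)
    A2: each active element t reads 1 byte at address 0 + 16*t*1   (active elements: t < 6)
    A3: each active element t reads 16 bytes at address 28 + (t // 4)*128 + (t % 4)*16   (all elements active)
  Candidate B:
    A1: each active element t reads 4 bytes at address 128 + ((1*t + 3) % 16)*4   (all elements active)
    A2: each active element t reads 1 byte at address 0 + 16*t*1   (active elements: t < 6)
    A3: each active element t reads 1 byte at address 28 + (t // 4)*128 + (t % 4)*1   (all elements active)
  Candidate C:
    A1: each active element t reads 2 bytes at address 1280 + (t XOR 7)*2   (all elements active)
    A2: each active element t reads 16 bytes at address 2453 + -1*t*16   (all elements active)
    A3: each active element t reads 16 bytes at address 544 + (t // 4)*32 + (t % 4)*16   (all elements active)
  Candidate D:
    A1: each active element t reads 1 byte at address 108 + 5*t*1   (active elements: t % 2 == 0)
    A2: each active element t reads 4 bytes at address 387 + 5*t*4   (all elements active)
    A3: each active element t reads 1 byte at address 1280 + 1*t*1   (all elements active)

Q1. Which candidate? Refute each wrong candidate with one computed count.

A: A3 gives 12 transactions, not 4
C: A1 gives 1 transaction, not 2
D: A1 gives 3 transactions, not 2
B: all counts match (2,3,4)

Answer: B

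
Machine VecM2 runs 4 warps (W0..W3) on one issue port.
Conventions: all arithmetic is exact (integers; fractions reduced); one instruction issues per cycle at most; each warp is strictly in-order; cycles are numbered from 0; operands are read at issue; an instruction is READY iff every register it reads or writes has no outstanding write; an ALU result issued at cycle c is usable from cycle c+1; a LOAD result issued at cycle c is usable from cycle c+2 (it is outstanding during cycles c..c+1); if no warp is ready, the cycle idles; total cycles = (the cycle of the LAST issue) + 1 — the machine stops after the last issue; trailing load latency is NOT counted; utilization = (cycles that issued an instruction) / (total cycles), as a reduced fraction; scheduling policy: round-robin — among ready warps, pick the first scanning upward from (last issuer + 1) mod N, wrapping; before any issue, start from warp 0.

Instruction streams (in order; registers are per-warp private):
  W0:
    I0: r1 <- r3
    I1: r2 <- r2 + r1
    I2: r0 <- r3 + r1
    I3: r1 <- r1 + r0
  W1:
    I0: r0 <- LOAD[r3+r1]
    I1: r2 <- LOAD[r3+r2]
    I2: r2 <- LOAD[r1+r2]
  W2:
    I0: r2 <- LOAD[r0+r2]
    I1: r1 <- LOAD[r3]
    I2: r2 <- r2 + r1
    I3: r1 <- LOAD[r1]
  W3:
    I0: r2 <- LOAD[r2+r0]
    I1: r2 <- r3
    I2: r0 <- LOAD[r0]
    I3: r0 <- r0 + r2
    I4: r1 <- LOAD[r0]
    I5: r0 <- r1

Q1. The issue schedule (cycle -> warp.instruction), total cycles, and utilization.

cycle 0: W0.I0
cycle 1: W1.I0
cycle 2: W2.I0
cycle 3: W3.I0
cycle 4: W0.I1
cycle 5: W1.I1
cycle 6: W2.I1
cycle 7: W3.I1
cycle 8: W0.I2
cycle 9: W1.I2
cycle 10: W2.I2
cycle 11: W3.I2
cycle 12: W0.I3
cycle 13: W2.I3
cycle 14: W3.I3
cycle 15: W3.I4
cycle 16: idle
cycle 17: W3.I5

Answer: 18 cycles, utilization 17/18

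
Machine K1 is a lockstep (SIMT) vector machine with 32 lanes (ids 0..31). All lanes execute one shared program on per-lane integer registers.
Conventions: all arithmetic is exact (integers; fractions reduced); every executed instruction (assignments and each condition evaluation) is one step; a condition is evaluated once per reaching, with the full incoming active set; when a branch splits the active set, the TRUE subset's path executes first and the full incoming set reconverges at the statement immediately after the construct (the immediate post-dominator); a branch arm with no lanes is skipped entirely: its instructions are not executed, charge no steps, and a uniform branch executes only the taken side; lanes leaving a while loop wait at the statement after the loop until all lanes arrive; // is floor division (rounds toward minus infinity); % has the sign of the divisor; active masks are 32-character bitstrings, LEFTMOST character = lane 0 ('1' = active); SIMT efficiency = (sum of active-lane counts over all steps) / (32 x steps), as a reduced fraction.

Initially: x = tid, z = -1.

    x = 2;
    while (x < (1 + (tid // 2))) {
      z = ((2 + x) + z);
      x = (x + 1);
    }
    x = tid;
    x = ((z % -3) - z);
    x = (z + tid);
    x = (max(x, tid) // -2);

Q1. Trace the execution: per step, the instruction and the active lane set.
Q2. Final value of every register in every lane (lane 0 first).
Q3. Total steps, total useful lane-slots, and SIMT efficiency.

step 0: x <- 2                       11111111111111111111111111111111
step 1: eval (x < (1 + (tid // 2)))  11111111111111111111111111111111
step 2: z <- ((2 + x) + z)           00001111111111111111111111111111
step 3: x <- (x + 1)                 00001111111111111111111111111111
step 4: eval (x < (1 + (tid // 2)))  00001111111111111111111111111111
step 5: z <- ((2 + x) + z)           00000011111111111111111111111111
step 6: x <- (x + 1)                 00000011111111111111111111111111
step 7: eval (x < (1 + (tid // 2)))  00000011111111111111111111111111
step 8: z <- ((2 + x) + z)           00000000111111111111111111111111
step 9: x <- (x + 1)                 00000000111111111111111111111111
step 10: eval (x < (1 + (tid // 2)))  00000000111111111111111111111111
step 11: z <- ((2 + x) + z)           00000000001111111111111111111111
step 12: x <- (x + 1)                 00000000001111111111111111111111
step 13: eval (x < (1 + (tid // 2)))  00000000001111111111111111111111
step 14: z <- ((2 + x) + z)           00000000000011111111111111111111
step 15: x <- (x + 1)                 00000000000011111111111111111111
step 16: eval (x < (1 + (tid // 2)))  00000000000011111111111111111111
step 17: z <- ((2 + x) + z)           00000000000000111111111111111111
step 18: x <- (x + 1)                 00000000000000111111111111111111
step 19: eval (x < (1 + (tid // 2)))  00000000000000111111111111111111
step 20: z <- ((2 + x) + z)           00000000000000001111111111111111
step 21: x <- (x + 1)                 00000000000000001111111111111111
step 22: eval (x < (1 + (tid // 2)))  00000000000000001111111111111111
step 23: z <- ((2 + x) + z)           00000000000000000011111111111111
step 24: x <- (x + 1)                 00000000000000000011111111111111
step 25: eval (x < (1 + (tid // 2)))  00000000000000000011111111111111
step 26: z <- ((2 + x) + z)           00000000000000000000111111111111
step 27: x <- (x + 1)                 00000000000000000000111111111111
step 28: eval (x < (1 + (tid // 2)))  00000000000000000000111111111111
step 29: z <- ((2 + x) + z)           00000000000000000000001111111111
step 30: x <- (x + 1)                 00000000000000000000001111111111
step 31: eval (x < (1 + (tid // 2)))  00000000000000000000001111111111
step 32: z <- ((2 + x) + z)           00000000000000000000000011111111
step 33: x <- (x + 1)                 00000000000000000000000011111111
step 34: eval (x < (1 + (tid // 2)))  00000000000000000000000011111111
step 35: z <- ((2 + x) + z)           00000000000000000000000000111111
step 36: x <- (x + 1)                 00000000000000000000000000111111
step 37: eval (x < (1 + (tid // 2)))  00000000000000000000000000111111
step 38: z <- ((2 + x) + z)           00000000000000000000000000001111
step 39: x <- (x + 1)                 00000000000000000000000000001111
step 40: eval (x < (1 + (tid // 2)))  00000000000000000000000000001111
step 41: z <- ((2 + x) + z)           00000000000000000000000000000011
step 42: x <- (x + 1)                 00000000000000000000000000000011
step 43: eval (x < (1 + (tid // 2)))  00000000000000000000000000000011
step 44: x <- tid                     11111111111111111111111111111111
step 45: x <- ((z % -3) - z)          11111111111111111111111111111111
step 46: x <- (z + tid)               11111111111111111111111111111111
step 47: x <- (max(x, tid) // -2)     11111111111111111111111111111111

Answer: 48 steps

x: 0,-1,-1,-2,-4,-4,-7,-8,-11,-12,-16,-16,-21,-21,-26,-27,-32,-33,-39,-39,-46,-46,-53,-54,-61,-62,-70,-70,-79,-79,-88,-89
z: -1,-1,-1,-1,3,3,8,8,14,14,21,21,29,29,38,38,48,48,59,59,71,71,84,84,98,98,113,113,129,129,146,146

steps = 48; useful = 822; efficiency = 822/1536 = 137/256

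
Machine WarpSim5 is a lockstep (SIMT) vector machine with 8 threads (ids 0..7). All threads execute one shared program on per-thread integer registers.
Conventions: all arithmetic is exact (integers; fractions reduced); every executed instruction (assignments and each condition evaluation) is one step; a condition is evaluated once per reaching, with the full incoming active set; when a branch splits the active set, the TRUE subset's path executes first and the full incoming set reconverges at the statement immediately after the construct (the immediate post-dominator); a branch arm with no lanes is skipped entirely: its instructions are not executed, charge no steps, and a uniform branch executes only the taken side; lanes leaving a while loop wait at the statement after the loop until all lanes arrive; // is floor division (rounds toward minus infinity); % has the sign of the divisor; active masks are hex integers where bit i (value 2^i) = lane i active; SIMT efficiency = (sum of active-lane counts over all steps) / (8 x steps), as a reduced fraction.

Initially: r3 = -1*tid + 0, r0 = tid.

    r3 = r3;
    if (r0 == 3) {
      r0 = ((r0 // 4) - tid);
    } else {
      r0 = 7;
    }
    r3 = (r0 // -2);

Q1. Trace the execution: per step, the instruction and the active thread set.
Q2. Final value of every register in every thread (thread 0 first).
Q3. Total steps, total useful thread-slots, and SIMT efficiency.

step 0: r3 <- r3                     0xff
step 1: eval (r0 == 3)               0xff
step 2: r0 <- ((r0 // 4) - tid)      0x08
step 3: r0 <- 7                      0xf7
step 4: r3 <- (r0 // -2)             0xff

Answer: 5 steps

r3: -4,-4,-4,1,-4,-4,-4,-4
r0: 7,7,7,-3,7,7,7,7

steps = 5; useful = 32; efficiency = 32/40 = 4/5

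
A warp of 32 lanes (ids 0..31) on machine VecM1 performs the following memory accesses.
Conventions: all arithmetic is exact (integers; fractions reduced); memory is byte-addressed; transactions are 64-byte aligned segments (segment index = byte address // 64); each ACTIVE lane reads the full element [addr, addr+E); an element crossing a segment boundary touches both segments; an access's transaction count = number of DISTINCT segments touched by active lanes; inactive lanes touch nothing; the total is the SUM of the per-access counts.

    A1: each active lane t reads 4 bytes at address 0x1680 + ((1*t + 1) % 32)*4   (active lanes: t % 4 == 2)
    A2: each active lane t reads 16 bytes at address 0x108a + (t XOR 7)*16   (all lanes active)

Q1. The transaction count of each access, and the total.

A1: 2 transactions
A2: 9 transactions

Answer: 2,9; total 11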